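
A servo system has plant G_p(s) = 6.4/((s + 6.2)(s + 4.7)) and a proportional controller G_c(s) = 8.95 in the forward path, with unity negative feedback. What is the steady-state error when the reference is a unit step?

0.337

The loop is type 0. Static position error constant K_pos = G_c(0)·G_p(0) = 8.95·0.2196 = 1.966.
Steady-state error to a unit step: e_ss = 1/(1+K_pos) = 1/2.966 = 0.337.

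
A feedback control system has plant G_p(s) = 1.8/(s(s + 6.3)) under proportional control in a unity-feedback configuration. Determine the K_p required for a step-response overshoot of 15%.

From %OS = 100·exp(−πζ/√(1−ζ²)) = 15%, ζ = −ln(0.15)/√(π²+ln²(0.15)) = 0.5169.
Characteristic equation s² + 6.3s + 1.8K_p = 0 gives ζ = 6.3/(2√(1.8K_p)).
Setting ζ = 0.5169: √(1.8K_p) = 6.3/(2·0.5169) = 6.094, so K_p = 37.13/1.8 = 20.6.

K_p = 20.6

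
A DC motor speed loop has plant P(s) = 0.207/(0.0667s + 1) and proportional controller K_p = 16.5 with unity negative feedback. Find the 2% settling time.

T_s ≈ 0.0604 s

Closed loop: T(s) = K_p·P/(1+K_p·P) = 3.415/(0.0667s + 1 + 3.415), with pole at s = −(1 + 3.415)/0.0667 = −66.2.
τ = 1/66.2 = 0.01511 s, so 2% settling time ≈ 4τ = 0.0604 s.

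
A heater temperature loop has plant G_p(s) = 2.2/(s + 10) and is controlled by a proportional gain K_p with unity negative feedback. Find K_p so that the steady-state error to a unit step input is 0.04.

K_p = 109

Steady-state error for a unit step on this type-0 loop is 1/(1 + K_p·G_p(0)).
G_p(0) = 0.22. Require 1/(1 + K_p·0.22) = 0.04, so 1 + 0.22·K_p = 25.
K_p = (25 − 1)/0.22 = 109.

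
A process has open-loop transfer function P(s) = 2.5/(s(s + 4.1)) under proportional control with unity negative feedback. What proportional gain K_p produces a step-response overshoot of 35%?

From %OS = 100·exp(−πζ/√(1−ζ²)) = 35%, ζ = −ln(0.35)/√(π²+ln²(0.35)) = 0.3169.
Characteristic equation s² + 4.1s + 2.5K_p = 0 gives ζ = 4.1/(2√(2.5K_p)).
Setting ζ = 0.3169: √(2.5K_p) = 4.1/(2·0.3169) = 6.468, so K_p = 41.84/2.5 = 16.7.

K_p = 16.7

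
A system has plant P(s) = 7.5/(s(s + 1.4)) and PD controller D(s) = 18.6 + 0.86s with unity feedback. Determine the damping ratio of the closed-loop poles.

Forward path: (18.6 + 0.86s)·7.5/(s(s+1.4)). The closed-loop characteristic equation is s² + (1.4 + 7.5·0.86)s + 7.5·18.6 = 0.
That is s² + 7.85s + 139.5 = 0, so ω_n = 11.81 rad/s and ζ = 7.85/(2·11.81) = 0.3323.

ζ = 0.332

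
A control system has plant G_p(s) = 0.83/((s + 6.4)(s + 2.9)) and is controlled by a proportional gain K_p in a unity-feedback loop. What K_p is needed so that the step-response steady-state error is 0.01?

Steady-state error for a unit step on this type-0 loop is 1/(1 + K_p·G_p(0)).
G_p(0) = 0.04472. Require 1/(1 + K_p·0.04472) = 0.01, so 1 + 0.04472·K_p = 100.
K_p = (100 − 1)/0.04472 = 2210.

K_p = 2210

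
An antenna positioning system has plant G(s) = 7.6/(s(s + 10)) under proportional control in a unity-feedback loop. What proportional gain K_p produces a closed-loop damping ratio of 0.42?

Closed-loop characteristic equation: s² + 10s + K_p·7.6 = 0.
So ω_n = √(7.6K_p) and 2ζω_n = 10, giving ζ = 10/(2√(7.6K_p)).
Setting ζ = 0.42: √(7.6K_p) = 10/(2·0.42) = 11.9, so K_p = 141.7/7.6 = 18.6.

K_p = 18.6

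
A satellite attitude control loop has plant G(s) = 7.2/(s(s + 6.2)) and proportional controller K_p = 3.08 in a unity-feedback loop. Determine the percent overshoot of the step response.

6.41%

The closed-loop denominator s² + 6.2s + 22.18 gives ω_n = √22.18 = 4.709 and ζ = 6.2/(2ω_n) = 0.6583.
%OS = 100·exp(−πζ/√(1−ζ²)) = 100·exp(−π·0.6583/√0.5666) = 6.41%.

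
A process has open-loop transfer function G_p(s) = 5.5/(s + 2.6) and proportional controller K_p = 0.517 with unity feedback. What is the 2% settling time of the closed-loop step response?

T_s ≈ 0.735 s

Closed-loop transfer function: T(s) = K_p·G_p(s)/(1 + K_p·G_p(s)) = 2.844/(s + 2.6 + 2.844) = 2.844/(s + 5.444).
Time constant τ = 1/5.444 = 0.1837 s, so the 2% settling time is about 4τ = 0.735 s.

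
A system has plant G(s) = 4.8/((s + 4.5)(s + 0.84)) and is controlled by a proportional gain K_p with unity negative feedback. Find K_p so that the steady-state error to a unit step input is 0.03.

K_p = 25.5

The loop is type 0, so e_ss(step) = 1/(1 + K_pos) with K_pos = K_p·G(0).
G(0) = 1.27. Require 1/(1 + K_p·1.27) = 0.03, so 1 + 1.27·K_p = 33.33.
K_p = (33.33 − 1)/1.27 = 25.5.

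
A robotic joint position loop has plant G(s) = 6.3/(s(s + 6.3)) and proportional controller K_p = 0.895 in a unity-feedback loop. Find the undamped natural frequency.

ω_n = 2.37 rad/s

1 + K_p·G(s) = 0 gives s² + 6.3s + 5.638 = 0.
Matching s² + 2ζω_n s + ω_n²: ω_n = √5.638 = 2.375 rad/s and 2ζω_n = 6.3, so ζ = 6.3/(2·2.375) = 1.33.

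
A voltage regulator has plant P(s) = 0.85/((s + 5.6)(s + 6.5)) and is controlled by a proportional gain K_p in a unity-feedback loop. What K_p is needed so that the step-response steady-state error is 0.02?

Steady-state error for a unit step on this type-0 loop is 1/(1 + K_p·P(0)).
P(0) = 0.02335. Require 1/(1 + K_p·0.02335) = 0.02, so 1 + 0.02335·K_p = 50.
K_p = (50 − 1)/0.02335 = 2100.

K_p = 2100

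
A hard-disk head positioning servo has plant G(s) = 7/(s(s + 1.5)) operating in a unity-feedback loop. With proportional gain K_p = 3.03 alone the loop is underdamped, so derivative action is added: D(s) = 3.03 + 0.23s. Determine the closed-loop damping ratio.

Forward path: (3.03 + 0.23s)·7/(s(s+1.5)). The closed-loop characteristic equation is s² + (1.5 + 7·0.23)s + 7·3.03 = 0.
That is s² + 3.11s + 21.21 = 0, so ω_n = 4.605 rad/s and ζ = 3.11/(2·4.605) = 0.3376.

ζ = 0.338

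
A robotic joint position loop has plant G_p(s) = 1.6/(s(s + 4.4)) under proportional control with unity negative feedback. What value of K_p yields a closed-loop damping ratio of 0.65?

Closed-loop characteristic equation: s² + 4.4s + K_p·1.6 = 0.
So ω_n = √(1.6K_p) and 2ζω_n = 4.4, giving ζ = 4.4/(2√(1.6K_p)).
Setting ζ = 0.65: √(1.6K_p) = 4.4/(2·0.65) = 3.385, so K_p = 11.46/1.6 = 7.16.

K_p = 7.16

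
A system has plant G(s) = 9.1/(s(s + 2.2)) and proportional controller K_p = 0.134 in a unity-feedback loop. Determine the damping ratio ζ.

1 + K_p·G(s) = 0 gives s² + 2.2s + 1.219 = 0.
So ω_n² = 1.219 ⇒ ω_n = 1.104 rad/s, and ζ = 2.2/(2ω_n) = 0.996.

ζ = 0.996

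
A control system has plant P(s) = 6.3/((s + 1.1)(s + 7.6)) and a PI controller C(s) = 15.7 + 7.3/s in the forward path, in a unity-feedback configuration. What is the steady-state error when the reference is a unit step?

0

The open loop C(s)P(s) has a pole at the origin (type 1), so the static position error constant is infinite and e_ss = 1/(1+∞) = 0.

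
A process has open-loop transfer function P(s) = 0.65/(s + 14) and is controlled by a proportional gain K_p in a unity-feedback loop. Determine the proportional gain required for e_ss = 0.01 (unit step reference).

The loop is type 0, so e_ss(step) = 1/(1 + K_pos) with K_pos = K_p·P(0).
P(0) = 0.04643. Require 1/(1 + K_p·0.04643) = 0.01, so 1 + 0.04643·K_p = 100.
K_p = (100 − 1)/0.04643 = 2130.

K_p = 2130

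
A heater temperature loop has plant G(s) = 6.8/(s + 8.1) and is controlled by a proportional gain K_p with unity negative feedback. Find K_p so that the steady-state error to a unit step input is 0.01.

For a type-0 loop with proportional control, e_ss = 1/(1 + K_p·G(0)).
G(0) = 0.8395. Require 1/(1 + K_p·0.8395) = 0.01, so 1 + 0.8395·K_p = 100.
K_p = (100 − 1)/0.8395 = 118.

K_p = 118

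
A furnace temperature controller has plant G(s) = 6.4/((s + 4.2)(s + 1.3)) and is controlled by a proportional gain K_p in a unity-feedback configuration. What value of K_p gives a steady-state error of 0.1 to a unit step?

For a type-0 loop with proportional control, e_ss = 1/(1 + K_p·G(0)).
G(0) = 1.172. Require 1/(1 + K_p·1.172) = 0.1, so 1 + 1.172·K_p = 10.
K_p = (10 − 1)/1.172 = 7.68.

K_p = 7.68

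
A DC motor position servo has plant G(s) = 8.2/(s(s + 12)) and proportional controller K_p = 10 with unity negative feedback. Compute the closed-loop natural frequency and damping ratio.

1 + K_p·G(s) = 0 gives s² + 12s + 82 = 0.
So ω_n² = 82 ⇒ ω_n = 9.055 rad/s, and ζ = 12/(2ω_n) = 0.663.

ω_n = 9.06 rad/s, ζ = 0.663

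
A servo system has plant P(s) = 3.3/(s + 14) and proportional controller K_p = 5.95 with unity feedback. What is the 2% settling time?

T_s ≈ 0.119 s

Closed-loop transfer function: T(s) = K_p·P(s)/(1 + K_p·P(s)) = 19.63/(s + 14 + 19.63) = 19.63/(s + 33.63).
Time constant τ = 1/33.63 = 0.02973 s, so the 2% settling time is about 4τ = 0.119 s.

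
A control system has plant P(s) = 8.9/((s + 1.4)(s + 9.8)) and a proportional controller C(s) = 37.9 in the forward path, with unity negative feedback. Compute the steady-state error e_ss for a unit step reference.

The loop is type 0. Static position error constant K_pos = C(0)·P(0) = 37.9·0.6487 = 24.59.
Steady-state error to a unit step: e_ss = 1/(1+K_pos) = 1/25.59 = 0.0391.

0.0391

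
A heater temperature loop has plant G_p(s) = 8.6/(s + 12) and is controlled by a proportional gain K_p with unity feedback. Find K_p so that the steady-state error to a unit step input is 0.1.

K_p = 12.6

For a type-0 loop with proportional control, e_ss = 1/(1 + K_p·G_p(0)).
G_p(0) = 0.7167. Require 1/(1 + K_p·0.7167) = 0.1, so 1 + 0.7167·K_p = 10.
K_p = (10 − 1)/0.7167 = 12.6.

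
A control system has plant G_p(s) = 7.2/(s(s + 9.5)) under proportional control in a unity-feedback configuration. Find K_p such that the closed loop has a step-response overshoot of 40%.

K_p = 40

From %OS = 100·exp(−πζ/√(1−ζ²)) = 40%, ζ = −ln(0.4)/√(π²+ln²(0.4)) = 0.28.
Characteristic equation s² + 9.5s + 7.2K_p = 0 gives ζ = 9.5/(2√(7.2K_p)).
Setting ζ = 0.28: √(7.2K_p) = 9.5/(2·0.28) = 16.96, so K_p = 287.8/7.2 = 40.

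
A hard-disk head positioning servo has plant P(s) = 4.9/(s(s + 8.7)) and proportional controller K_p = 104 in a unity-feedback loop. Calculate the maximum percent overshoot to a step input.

From 1 + K_pP(s) = 0: s² + 8.7s + 509.6 = 0 ⇒ ω_n = 22.57, ζ = 0.1927.
%OS = 100·exp(−πζ/√(1−ζ²)) = 100·exp(−π·0.1927/√0.9629) = 54%.

54%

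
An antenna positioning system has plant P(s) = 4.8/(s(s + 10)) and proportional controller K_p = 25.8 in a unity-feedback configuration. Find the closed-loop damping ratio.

ζ = 0.449

The closed-loop denominator is s(s+10) + 25.8·4.8 = s² + 10s + 123.8.
Matching s² + 2ζω_n s + ω_n²: ω_n = √123.8 = 11.13 rad/s and 2ζω_n = 10, so ζ = 10/(2·11.13) = 0.449.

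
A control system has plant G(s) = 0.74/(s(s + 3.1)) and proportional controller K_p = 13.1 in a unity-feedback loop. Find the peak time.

T_p = 1.16 s

Closed-loop characteristic equation: s² + 3.1s + 9.694 = 0, so ω_n = 3.114 rad/s and ζ = 3.1/(2·3.114) = 0.4978.
Damped frequency ω_d = ω_n√(1−ζ²) = 2.7 rad/s, so peak time T_p = π/ω_d = 1.16 s.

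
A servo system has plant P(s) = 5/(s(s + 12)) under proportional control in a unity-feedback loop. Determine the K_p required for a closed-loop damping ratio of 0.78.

Closed-loop characteristic equation: s² + 12s + K_p·5 = 0.
So ω_n = √(5K_p) and 2ζω_n = 12, giving ζ = 12/(2√(5K_p)).
Setting ζ = 0.78: √(5K_p) = 12/(2·0.78) = 7.692, so K_p = 59.17/5 = 11.8.

K_p = 11.8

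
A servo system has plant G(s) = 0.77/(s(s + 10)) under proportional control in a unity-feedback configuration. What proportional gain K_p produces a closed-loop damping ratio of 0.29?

Closed-loop characteristic equation: s² + 10s + K_p·0.77 = 0.
So ω_n = √(0.77K_p) and 2ζω_n = 10, giving ζ = 10/(2√(0.77K_p)).
Setting ζ = 0.29: √(0.77K_p) = 10/(2·0.29) = 17.24, so K_p = 297.3/0.77 = 386.

K_p = 386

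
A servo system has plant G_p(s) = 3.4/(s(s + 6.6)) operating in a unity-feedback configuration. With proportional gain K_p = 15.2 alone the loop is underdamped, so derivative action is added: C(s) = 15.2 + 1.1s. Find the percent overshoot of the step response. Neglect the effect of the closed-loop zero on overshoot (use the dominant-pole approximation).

Forward path: (15.2 + 1.1s)·3.4/(s(s+6.6)). The closed-loop characteristic equation is s² + (6.6 + 3.4·1.1)s + 3.4·15.2 = 0.
That is s² + 10.34s + 51.68 = 0, so ω_n = 7.189 rad/s and ζ = 10.34/(2·7.189) = 0.7192.
%OS = 100·exp(−πζ/√(1−ζ²)) = 3.87%.

3.87%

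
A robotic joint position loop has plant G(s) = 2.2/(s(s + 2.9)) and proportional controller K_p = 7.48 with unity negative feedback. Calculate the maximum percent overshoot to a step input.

30%

Closed-loop characteristic equation: s² + 2.9s + 16.46 = 0, so ω_n = 4.057 rad/s and ζ = 2.9/(2·4.057) = 0.3574.
%OS = 100·exp(−πζ/√(1−ζ²)) = 100·exp(−π·0.3574/√0.8722) = 30%.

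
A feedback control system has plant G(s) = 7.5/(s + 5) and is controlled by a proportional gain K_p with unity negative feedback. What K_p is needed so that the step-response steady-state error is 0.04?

K_p = 16

For a type-0 loop with proportional control, e_ss = 1/(1 + K_p·G(0)).
G(0) = 1.5. Require 1/(1 + K_p·1.5) = 0.04, so 1 + 1.5·K_p = 25.
K_p = (25 − 1)/1.5 = 16.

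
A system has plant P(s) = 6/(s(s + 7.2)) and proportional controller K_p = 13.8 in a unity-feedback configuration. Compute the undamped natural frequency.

ω_n = 9.1 rad/s

1 + K_p·P(s) = 0 gives s² + 7.2s + 82.8 = 0.
Matching s² + 2ζω_n s + ω_n²: ω_n = √82.8 = 9.099 rad/s and 2ζω_n = 7.2, so ζ = 7.2/(2·9.099) = 0.396.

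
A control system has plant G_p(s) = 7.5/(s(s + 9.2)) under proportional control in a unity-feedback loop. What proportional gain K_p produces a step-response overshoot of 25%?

K_p = 17.3

From %OS = 100·exp(−πζ/√(1−ζ²)) = 25%, ζ = −ln(0.25)/√(π²+ln²(0.25)) = 0.4037.
Characteristic equation s² + 9.2s + 7.5K_p = 0 gives ζ = 9.2/(2√(7.5K_p)).
Setting ζ = 0.4037: √(7.5K_p) = 9.2/(2·0.4037) = 11.39, so K_p = 129.8/7.5 = 17.3.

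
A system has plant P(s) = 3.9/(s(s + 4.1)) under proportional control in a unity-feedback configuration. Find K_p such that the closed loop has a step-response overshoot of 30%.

From %OS = 100·exp(−πζ/√(1−ζ²)) = 30%, ζ = −ln(0.3)/√(π²+ln²(0.3)) = 0.3579.
Characteristic equation s² + 4.1s + 3.9K_p = 0 gives ζ = 4.1/(2√(3.9K_p)).
Setting ζ = 0.3579: √(3.9K_p) = 4.1/(2·0.3579) = 5.729, so K_p = 32.82/3.9 = 8.41.

K_p = 8.41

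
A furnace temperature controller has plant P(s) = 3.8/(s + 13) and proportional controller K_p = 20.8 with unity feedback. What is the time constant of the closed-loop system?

Closed-loop transfer function: T(s) = K_p·P(s)/(1 + K_p·P(s)) = 79.04/(s + 13 + 79.04) = 79.04/(s + 92.04).
Time constant τ = 1/92.04 = 0.0109 s.

τ = 0.0109 s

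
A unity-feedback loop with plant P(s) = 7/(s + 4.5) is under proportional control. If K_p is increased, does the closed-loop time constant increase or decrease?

Closed-loop pole is at s = −(4.5+K_p·7); larger K_p moves it further left, so τ = 1/(4.5+K_p·7) decreases.

decrease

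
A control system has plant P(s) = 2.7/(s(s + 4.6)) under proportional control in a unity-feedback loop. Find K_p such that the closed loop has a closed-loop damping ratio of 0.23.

K_p = 37

Closed-loop characteristic equation: s² + 4.6s + K_p·2.7 = 0.
So ω_n = √(2.7K_p) and 2ζω_n = 4.6, giving ζ = 4.6/(2√(2.7K_p)).
Setting ζ = 0.23: √(2.7K_p) = 4.6/(2·0.23) = 10, so K_p = 100/2.7 = 37.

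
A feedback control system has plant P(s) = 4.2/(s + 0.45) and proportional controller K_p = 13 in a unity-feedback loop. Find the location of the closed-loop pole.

Closed-loop transfer function: T(s) = K_p·P(s)/(1 + K_p·P(s)) = 54.6/(s + 0.45 + 54.6) = 54.6/(s + 55.05).
The closed-loop pole is at s = −55.05.

s = -55.05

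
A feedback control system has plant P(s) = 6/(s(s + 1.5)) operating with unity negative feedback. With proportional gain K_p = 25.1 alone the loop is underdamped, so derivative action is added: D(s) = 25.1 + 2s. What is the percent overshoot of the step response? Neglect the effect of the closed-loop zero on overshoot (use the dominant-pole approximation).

12.6%

Forward path: (25.1 + 2s)·6/(s(s+1.5)). The closed-loop characteristic equation is s² + (1.5 + 6·2)s + 6·25.1 = 0.
That is s² + 13.5s + 150.6 = 0, so ω_n = 12.27 rad/s and ζ = 13.5/(2·12.27) = 0.55.
%OS = 100·exp(−πζ/√(1−ζ²)) = 12.6%.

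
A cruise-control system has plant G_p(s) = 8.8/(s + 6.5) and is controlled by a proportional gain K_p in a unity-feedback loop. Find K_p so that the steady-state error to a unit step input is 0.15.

K_p = 4.19

For a type-0 loop with proportional control, e_ss = 1/(1 + K_p·G_p(0)).
G_p(0) = 1.354. Require 1/(1 + K_p·1.354) = 0.15, so 1 + 1.354·K_p = 6.667.
K_p = (6.667 − 1)/1.354 = 4.19.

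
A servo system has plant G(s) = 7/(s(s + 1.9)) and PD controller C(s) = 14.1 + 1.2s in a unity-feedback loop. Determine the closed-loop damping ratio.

Forward path: (14.1 + 1.2s)·7/(s(s+1.9)). The closed-loop characteristic equation is s² + (1.9 + 7·1.2)s + 7·14.1 = 0.
That is s² + 10.3s + 98.7 = 0, so ω_n = 9.935 rad/s and ζ = 10.3/(2·9.935) = 0.5184.

ζ = 0.518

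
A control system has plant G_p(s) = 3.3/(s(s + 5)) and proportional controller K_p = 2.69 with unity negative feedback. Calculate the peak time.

T_p = 1.94 s

The closed-loop denominator s² + 5s + 8.877 gives ω_n = √8.877 = 2.979 and ζ = 5/(2ω_n) = 0.8391.
Damped frequency ω_d = ω_n√(1−ζ²) = 1.621 rad/s, so peak time T_p = π/ω_d = 1.94 s.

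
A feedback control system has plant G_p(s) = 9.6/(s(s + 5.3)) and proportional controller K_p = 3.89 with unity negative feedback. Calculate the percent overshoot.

From 1 + K_pG_p(s) = 0: s² + 5.3s + 37.34 = 0 ⇒ ω_n = 6.111, ζ = 0.4336.
%OS = 100·exp(−πζ/√(1−ζ²)) = 100·exp(−π·0.4336/√0.812) = 22%.

22%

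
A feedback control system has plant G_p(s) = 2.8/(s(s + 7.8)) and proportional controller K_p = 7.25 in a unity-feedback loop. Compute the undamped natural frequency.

1 + K_p·G_p(s) = 0 gives s² + 7.8s + 20.3 = 0.
Matching s² + 2ζω_n s + ω_n²: ω_n = √20.3 = 4.506 rad/s and 2ζω_n = 7.8, so ζ = 7.8/(2·4.506) = 0.866.

ω_n = 4.51 rad/s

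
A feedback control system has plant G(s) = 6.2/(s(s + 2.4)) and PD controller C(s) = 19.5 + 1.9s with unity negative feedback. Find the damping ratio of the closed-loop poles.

Forward path: (19.5 + 1.9s)·6.2/(s(s+2.4)). The closed-loop characteristic equation is s² + (2.4 + 6.2·1.9)s + 6.2·19.5 = 0.
That is s² + 14.18s + 120.9 = 0, so ω_n = 11 rad/s and ζ = 14.18/(2·11) = 0.6448.

ζ = 0.645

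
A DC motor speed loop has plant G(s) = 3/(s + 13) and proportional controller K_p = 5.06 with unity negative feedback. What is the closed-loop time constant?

τ = 0.0355 s

Closed-loop transfer function: T(s) = K_p·G(s)/(1 + K_p·G(s)) = 15.18/(s + 13 + 15.18) = 15.18/(s + 28.18).
Time constant τ = 1/28.18 = 0.0355 s.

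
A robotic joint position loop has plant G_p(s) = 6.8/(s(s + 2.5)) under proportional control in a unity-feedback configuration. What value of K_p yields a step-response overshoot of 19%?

K_p = 1.05

From %OS = 100·exp(−πζ/√(1−ζ²)) = 19%, ζ = −ln(0.19)/√(π²+ln²(0.19)) = 0.4673.
Characteristic equation s² + 2.5s + 6.8K_p = 0 gives ζ = 2.5/(2√(6.8K_p)).
Setting ζ = 0.4673: √(6.8K_p) = 2.5/(2·0.4673) = 2.675, so K_p = 7.154/6.8 = 1.05.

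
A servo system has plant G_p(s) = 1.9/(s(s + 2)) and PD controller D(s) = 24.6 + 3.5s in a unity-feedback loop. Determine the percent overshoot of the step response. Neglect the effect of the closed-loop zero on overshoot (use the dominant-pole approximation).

Forward path: (24.6 + 3.5s)·1.9/(s(s+2)). The closed-loop characteristic equation is s² + (2 + 1.9·3.5)s + 1.9·24.6 = 0.
That is s² + 8.65s + 46.74 = 0, so ω_n = 6.837 rad/s and ζ = 8.65/(2·6.837) = 0.6326.
%OS = 100·exp(−πζ/√(1−ζ²)) = 7.68%.

7.68%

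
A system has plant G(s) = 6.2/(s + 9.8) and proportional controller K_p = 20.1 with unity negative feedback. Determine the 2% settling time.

T_s ≈ 0.0298 s

Closed-loop transfer function: T(s) = K_p·G(s)/(1 + K_p·G(s)) = 124.6/(s + 9.8 + 124.6) = 124.6/(s + 134.4).
Time constant τ = 1/134.4 = 0.007439 s, so the 2% settling time is about 4τ = 0.0298 s.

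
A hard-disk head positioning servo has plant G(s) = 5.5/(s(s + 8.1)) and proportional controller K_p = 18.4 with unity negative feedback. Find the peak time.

T_p = 0.341 s

Closed-loop characteristic equation: s² + 8.1s + 101.2 = 0, so ω_n = 10.06 rad/s and ζ = 8.1/(2·10.06) = 0.4026.
Damped frequency ω_d = ω_n√(1−ζ²) = 9.209 rad/s, so peak time T_p = π/ω_d = 0.341 s.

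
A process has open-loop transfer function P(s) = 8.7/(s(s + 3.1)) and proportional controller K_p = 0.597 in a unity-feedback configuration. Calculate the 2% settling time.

From 1 + K_pP(s) = 0: s² + 3.1s + 5.194 = 0 ⇒ ω_n = 2.279, ζ = 0.6801.
2% settling time T_s ≈ 4/(ζω_n) = 4/1.55 = 2.58 s.

T_s ≈ 2.58 s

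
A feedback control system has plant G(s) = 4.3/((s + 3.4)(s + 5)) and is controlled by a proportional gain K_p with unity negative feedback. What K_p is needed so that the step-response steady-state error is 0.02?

K_p = 194

For a type-0 loop with proportional control, e_ss = 1/(1 + K_p·G(0)).
G(0) = 0.2529. Require 1/(1 + K_p·0.2529) = 0.02, so 1 + 0.2529·K_p = 50.
K_p = (50 − 1)/0.2529 = 194.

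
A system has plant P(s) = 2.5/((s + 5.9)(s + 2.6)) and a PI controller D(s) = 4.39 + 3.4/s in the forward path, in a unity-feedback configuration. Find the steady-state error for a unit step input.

0

The open loop D(s)P(s) has a pole at the origin (type 1), so the static position error constant is infinite and e_ss = 1/(1+∞) = 0.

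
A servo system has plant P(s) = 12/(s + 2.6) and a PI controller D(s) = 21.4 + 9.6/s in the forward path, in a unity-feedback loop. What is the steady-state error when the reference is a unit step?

The open loop D(s)P(s) has a pole at the origin (type 1), so the static position error constant is infinite and e_ss = 1/(1+∞) = 0.

0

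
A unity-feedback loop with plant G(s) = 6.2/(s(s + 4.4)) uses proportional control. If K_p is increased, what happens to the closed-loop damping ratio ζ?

ζ = 4.4/(2√(6.2K_p)); increasing K_p raises the denominator, so ζ falls.

decrease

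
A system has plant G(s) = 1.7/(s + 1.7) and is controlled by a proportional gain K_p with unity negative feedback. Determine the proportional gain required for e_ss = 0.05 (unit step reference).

The loop is type 0, so e_ss(step) = 1/(1 + K_pos) with K_pos = K_p·G(0).
G(0) = 1. Require 1/(1 + K_p·1) = 0.05, so 1 + 1·K_p = 20.
K_p = (20 − 1)/1 = 19.

K_p = 19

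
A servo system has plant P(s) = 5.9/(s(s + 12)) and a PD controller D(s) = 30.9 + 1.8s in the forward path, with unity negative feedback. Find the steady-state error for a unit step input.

0

The open loop D(s)P(s) has a pole at the origin (type 1), so the static position error constant is infinite and e_ss = 1/(1+∞) = 0.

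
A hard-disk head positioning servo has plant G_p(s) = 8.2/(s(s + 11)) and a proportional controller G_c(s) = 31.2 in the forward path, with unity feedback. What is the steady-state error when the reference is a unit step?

The open loop G_c(s)G_p(s) has a pole at the origin (type 1), so the static position error constant is infinite and e_ss = 1/(1+∞) = 0.

0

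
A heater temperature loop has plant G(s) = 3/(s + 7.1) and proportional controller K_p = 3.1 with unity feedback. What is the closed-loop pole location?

s = -16.4

Closed-loop transfer function: T(s) = K_p·G(s)/(1 + K_p·G(s)) = 9.3/(s + 7.1 + 9.3) = 9.3/(s + 16.4).
The closed-loop pole is at s = −16.4.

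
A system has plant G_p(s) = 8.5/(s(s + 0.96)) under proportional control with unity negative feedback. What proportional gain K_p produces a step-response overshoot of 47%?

From %OS = 100·exp(−πζ/√(1−ζ²)) = 47%, ζ = −ln(0.47)/√(π²+ln²(0.47)) = 0.2337.
Characteristic equation s² + 0.96s + 8.5K_p = 0 gives ζ = 0.96/(2√(8.5K_p)).
Setting ζ = 0.2337: √(8.5K_p) = 0.96/(2·0.2337) = 2.054, so K_p = 4.219/8.5 = 0.496.

K_p = 0.496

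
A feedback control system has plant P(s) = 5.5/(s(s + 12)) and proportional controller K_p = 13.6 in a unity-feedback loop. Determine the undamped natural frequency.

1 + K_p·P(s) = 0 gives s² + 12s + 74.8 = 0.
So ω_n² = 74.8 ⇒ ω_n = 8.649 rad/s, and ζ = 12/(2ω_n) = 0.694.

ω_n = 8.65 rad/s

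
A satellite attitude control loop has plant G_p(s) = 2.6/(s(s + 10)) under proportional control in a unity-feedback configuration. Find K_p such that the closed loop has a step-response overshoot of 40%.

K_p = 123

From %OS = 100·exp(−πζ/√(1−ζ²)) = 40%, ζ = −ln(0.4)/√(π²+ln²(0.4)) = 0.28.
Characteristic equation s² + 10s + 2.6K_p = 0 gives ζ = 10/(2√(2.6K_p)).
Setting ζ = 0.28: √(2.6K_p) = 10/(2·0.28) = 17.86, so K_p = 318.9/2.6 = 123.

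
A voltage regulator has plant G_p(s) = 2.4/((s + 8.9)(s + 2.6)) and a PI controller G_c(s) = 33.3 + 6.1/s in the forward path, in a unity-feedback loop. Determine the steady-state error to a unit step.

0

The open loop G_c(s)G_p(s) has a pole at the origin (type 1), so the static position error constant is infinite and e_ss = 1/(1+∞) = 0.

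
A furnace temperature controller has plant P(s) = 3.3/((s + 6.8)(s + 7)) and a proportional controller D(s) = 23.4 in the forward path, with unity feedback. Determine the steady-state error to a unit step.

The loop is type 0. Static position error constant K_pos = D(0)·P(0) = 23.4·0.06933 = 1.622.
Steady-state error to a unit step: e_ss = 1/(1+K_pos) = 1/2.622 = 0.381.

0.381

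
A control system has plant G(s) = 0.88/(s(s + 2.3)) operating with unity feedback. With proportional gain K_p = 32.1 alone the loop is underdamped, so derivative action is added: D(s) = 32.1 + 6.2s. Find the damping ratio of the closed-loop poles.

ζ = 0.73

Forward path: (32.1 + 6.2s)·0.88/(s(s+2.3)). The closed-loop characteristic equation is s² + (2.3 + 0.88·6.2)s + 0.88·32.1 = 0.
That is s² + 7.756s + 28.25 = 0, so ω_n = 5.315 rad/s and ζ = 7.756/(2·5.315) = 0.7296.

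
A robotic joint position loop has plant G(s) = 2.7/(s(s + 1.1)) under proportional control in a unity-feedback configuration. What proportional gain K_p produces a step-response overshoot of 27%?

From %OS = 100·exp(−πζ/√(1−ζ²)) = 27%, ζ = −ln(0.27)/√(π²+ln²(0.27)) = 0.3847.
Characteristic equation s² + 1.1s + 2.7K_p = 0 gives ζ = 1.1/(2√(2.7K_p)).
Setting ζ = 0.3847: √(2.7K_p) = 1.1/(2·0.3847) = 1.43, so K_p = 2.044/2.7 = 0.757.

K_p = 0.757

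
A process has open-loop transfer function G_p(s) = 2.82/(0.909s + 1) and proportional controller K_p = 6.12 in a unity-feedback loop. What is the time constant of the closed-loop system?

τ = 0.0498 s

Closed loop: T(s) = K_p·G_p/(1+K_p·G_p) = 17.26/(0.909s + 1 + 17.26), with pole at s = −(1 + 17.26)/0.909 = −20.09.
Closed-loop time constant τ = 1/20.09 = 0.0498 s.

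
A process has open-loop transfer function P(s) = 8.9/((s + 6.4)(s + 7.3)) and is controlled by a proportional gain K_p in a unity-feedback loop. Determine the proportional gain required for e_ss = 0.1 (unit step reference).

K_p = 47.2

For a type-0 loop with proportional control, e_ss = 1/(1 + K_p·P(0)).
P(0) = 0.1905. Require 1/(1 + K_p·0.1905) = 0.1, so 1 + 0.1905·K_p = 10.
K_p = (10 − 1)/0.1905 = 47.2.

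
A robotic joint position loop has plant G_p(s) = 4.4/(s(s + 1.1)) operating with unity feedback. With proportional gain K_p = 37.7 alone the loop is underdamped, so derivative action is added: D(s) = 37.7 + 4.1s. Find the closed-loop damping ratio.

ζ = 0.743

Forward path: (37.7 + 4.1s)·4.4/(s(s+1.1)). The closed-loop characteristic equation is s² + (1.1 + 4.4·4.1)s + 4.4·37.7 = 0.
That is s² + 19.14s + 165.9 = 0, so ω_n = 12.88 rad/s and ζ = 19.14/(2·12.88) = 0.743.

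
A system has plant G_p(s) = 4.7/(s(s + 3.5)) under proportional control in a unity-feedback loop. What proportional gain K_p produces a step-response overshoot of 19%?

From %OS = 100·exp(−πζ/√(1−ζ²)) = 19%, ζ = −ln(0.19)/√(π²+ln²(0.19)) = 0.4673.
Characteristic equation s² + 3.5s + 4.7K_p = 0 gives ζ = 3.5/(2√(4.7K_p)).
Setting ζ = 0.4673: √(4.7K_p) = 3.5/(2·0.4673) = 3.745, so K_p = 14.02/4.7 = 2.98.

K_p = 2.98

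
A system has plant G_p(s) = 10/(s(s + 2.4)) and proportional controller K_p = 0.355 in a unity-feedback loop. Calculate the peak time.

T_p = 2.16 s

From 1 + K_pG_p(s) = 0: s² + 2.4s + 3.55 = 0 ⇒ ω_n = 1.884, ζ = 0.6369.
Damped frequency ω_d = ω_n√(1−ζ²) = 1.453 rad/s, so peak time T_p = π/ω_d = 2.16 s.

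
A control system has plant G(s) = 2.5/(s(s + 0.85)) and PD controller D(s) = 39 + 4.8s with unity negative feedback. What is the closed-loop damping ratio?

Forward path: (39 + 4.8s)·2.5/(s(s+0.85)). The closed-loop characteristic equation is s² + (0.85 + 2.5·4.8)s + 2.5·39 = 0.
That is s² + 12.85s + 97.5 = 0, so ω_n = 9.874 rad/s and ζ = 12.85/(2·9.874) = 0.6507.

ζ = 0.651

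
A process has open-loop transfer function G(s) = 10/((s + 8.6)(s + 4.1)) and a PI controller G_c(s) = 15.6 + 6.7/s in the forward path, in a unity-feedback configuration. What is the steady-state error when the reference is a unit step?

The open loop G_c(s)G(s) has a pole at the origin (type 1), so the static position error constant is infinite and e_ss = 1/(1+∞) = 0.

0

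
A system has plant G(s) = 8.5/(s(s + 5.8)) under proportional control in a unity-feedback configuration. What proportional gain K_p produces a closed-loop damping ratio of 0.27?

Closed-loop characteristic equation: s² + 5.8s + K_p·8.5 = 0.
So ω_n = √(8.5K_p) and 2ζω_n = 5.8, giving ζ = 5.8/(2√(8.5K_p)).
Setting ζ = 0.27: √(8.5K_p) = 5.8/(2·0.27) = 10.74, so K_p = 115.4/8.5 = 13.6.

K_p = 13.6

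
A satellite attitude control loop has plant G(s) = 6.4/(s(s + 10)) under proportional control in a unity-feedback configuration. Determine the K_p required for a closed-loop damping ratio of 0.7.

Closed-loop characteristic equation: s² + 10s + K_p·6.4 = 0.
So ω_n = √(6.4K_p) and 2ζω_n = 10, giving ζ = 10/(2√(6.4K_p)).
Setting ζ = 0.7: √(6.4K_p) = 10/(2·0.7) = 7.143, so K_p = 51.02/6.4 = 7.97.

K_p = 7.97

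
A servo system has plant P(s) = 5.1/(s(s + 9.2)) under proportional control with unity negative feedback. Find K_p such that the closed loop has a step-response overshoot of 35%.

From %OS = 100·exp(−πζ/√(1−ζ²)) = 35%, ζ = −ln(0.35)/√(π²+ln²(0.35)) = 0.3169.
Characteristic equation s² + 9.2s + 5.1K_p = 0 gives ζ = 9.2/(2√(5.1K_p)).
Setting ζ = 0.3169: √(5.1K_p) = 9.2/(2·0.3169) = 14.51, so K_p = 210.6/5.1 = 41.3.

K_p = 41.3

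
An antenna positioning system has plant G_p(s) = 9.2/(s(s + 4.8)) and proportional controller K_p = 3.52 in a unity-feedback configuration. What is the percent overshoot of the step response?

23.2%

The closed-loop denominator s² + 4.8s + 32.38 gives ω_n = √32.38 = 5.691 and ζ = 4.8/(2ω_n) = 0.4217.
%OS = 100·exp(−πζ/√(1−ζ²)) = 100·exp(−π·0.4217/√0.8221) = 23.2%.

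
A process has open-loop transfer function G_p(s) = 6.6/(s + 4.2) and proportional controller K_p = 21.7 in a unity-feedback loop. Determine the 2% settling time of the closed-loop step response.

T_s ≈ 0.0271 s

Closed-loop transfer function: T(s) = K_p·G_p(s)/(1 + K_p·G_p(s)) = 143.2/(s + 4.2 + 143.2) = 143.2/(s + 147.4).
Time constant τ = 1/147.4 = 0.006783 s, so the 2% settling time is about 4τ = 0.0271 s.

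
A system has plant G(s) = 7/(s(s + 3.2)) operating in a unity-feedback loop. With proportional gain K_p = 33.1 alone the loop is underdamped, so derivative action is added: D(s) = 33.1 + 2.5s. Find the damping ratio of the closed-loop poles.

Forward path: (33.1 + 2.5s)·7/(s(s+3.2)). The closed-loop characteristic equation is s² + (3.2 + 7·2.5)s + 7·33.1 = 0.
That is s² + 20.7s + 231.7 = 0, so ω_n = 15.22 rad/s and ζ = 20.7/(2·15.22) = 0.68.

ζ = 0.68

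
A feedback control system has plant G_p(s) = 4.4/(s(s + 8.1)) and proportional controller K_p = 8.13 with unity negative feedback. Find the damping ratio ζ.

ζ = 0.677

With unity feedback the closed-loop characteristic equation is s² + 8.1s + 8.13·4.4 = s² + 8.1s + 35.77 = 0.
So ω_n² = 35.77 ⇒ ω_n = 5.981 rad/s, and ζ = 8.1/(2ω_n) = 0.677.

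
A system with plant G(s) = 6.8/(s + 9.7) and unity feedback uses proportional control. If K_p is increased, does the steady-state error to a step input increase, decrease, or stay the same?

The position error constant K_pos = K_p·G(0) grows with K_p, and e_ss = 1/(1+K_pos) falls.

decrease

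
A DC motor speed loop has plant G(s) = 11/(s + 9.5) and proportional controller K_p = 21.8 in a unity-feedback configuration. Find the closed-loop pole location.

s = -249.3

Closed-loop transfer function: T(s) = K_p·G(s)/(1 + K_p·G(s)) = 239.8/(s + 9.5 + 239.8) = 239.8/(s + 249.3).
The closed-loop pole is at s = −249.3.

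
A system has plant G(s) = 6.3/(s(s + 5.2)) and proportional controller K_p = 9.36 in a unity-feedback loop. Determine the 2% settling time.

The closed-loop denominator s² + 5.2s + 58.97 gives ω_n = √58.97 = 7.679 and ζ = 5.2/(2ω_n) = 0.3386.
2% settling time T_s ≈ 4/(ζω_n) = 4/2.6 = 1.54 s.

T_s ≈ 1.54 s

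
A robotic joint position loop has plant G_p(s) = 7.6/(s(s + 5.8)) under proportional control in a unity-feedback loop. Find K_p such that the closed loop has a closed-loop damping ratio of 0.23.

K_p = 20.9

Closed-loop characteristic equation: s² + 5.8s + K_p·7.6 = 0.
So ω_n = √(7.6K_p) and 2ζω_n = 5.8, giving ζ = 5.8/(2√(7.6K_p)).
Setting ζ = 0.23: √(7.6K_p) = 5.8/(2·0.23) = 12.61, so K_p = 159/7.6 = 20.9.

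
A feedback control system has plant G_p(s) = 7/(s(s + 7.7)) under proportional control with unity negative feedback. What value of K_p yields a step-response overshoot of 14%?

From %OS = 100·exp(−πζ/√(1−ζ²)) = 14%, ζ = −ln(0.14)/√(π²+ln²(0.14)) = 0.5305.
Characteristic equation s² + 7.7s + 7K_p = 0 gives ζ = 7.7/(2√(7K_p)).
Setting ζ = 0.5305: √(7K_p) = 7.7/(2·0.5305) = 7.257, so K_p = 52.67/7 = 7.52.

K_p = 7.52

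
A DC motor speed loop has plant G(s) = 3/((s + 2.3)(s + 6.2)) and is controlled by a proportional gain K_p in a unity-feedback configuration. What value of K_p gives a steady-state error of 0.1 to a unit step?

For a type-0 loop with proportional control, e_ss = 1/(1 + K_p·G(0)).
G(0) = 0.2104. Require 1/(1 + K_p·0.2104) = 0.1, so 1 + 0.2104·K_p = 10.
K_p = (10 − 1)/0.2104 = 42.8.

K_p = 42.8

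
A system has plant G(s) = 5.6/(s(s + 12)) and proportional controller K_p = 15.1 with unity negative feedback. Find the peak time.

T_p = 0.451 s

From 1 + K_pG(s) = 0: s² + 12s + 84.56 = 0 ⇒ ω_n = 9.196, ζ = 0.6525.
Damped frequency ω_d = ω_n√(1−ζ²) = 6.969 rad/s, so peak time T_p = π/ω_d = 0.451 s.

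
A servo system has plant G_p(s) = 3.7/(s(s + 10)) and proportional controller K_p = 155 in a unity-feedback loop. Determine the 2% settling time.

Closed-loop characteristic equation: s² + 10s + 573.5 = 0, so ω_n = 23.95 rad/s and ζ = 10/(2·23.95) = 0.2088.
2% settling time T_s ≈ 4/(ζω_n) = 4/5 = 0.8 s.

T_s ≈ 0.8 s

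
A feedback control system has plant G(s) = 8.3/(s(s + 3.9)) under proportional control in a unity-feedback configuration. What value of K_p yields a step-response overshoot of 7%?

From %OS = 100·exp(−πζ/√(1−ζ²)) = 7%, ζ = −ln(0.07)/√(π²+ln²(0.07)) = 0.6461.
Characteristic equation s² + 3.9s + 8.3K_p = 0 gives ζ = 3.9/(2√(8.3K_p)).
Setting ζ = 0.6461: √(8.3K_p) = 3.9/(2·0.6461) = 3.018, so K_p = 9.109/8.3 = 1.1.

K_p = 1.1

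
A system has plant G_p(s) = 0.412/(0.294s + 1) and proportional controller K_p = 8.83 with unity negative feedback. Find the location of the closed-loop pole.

s = -15.78

Closed loop: T(s) = K_p·G_p/(1+K_p·G_p) = 3.638/(0.294s + 1 + 3.638), with pole at s = −(1 + 3.638)/0.294 = −15.78.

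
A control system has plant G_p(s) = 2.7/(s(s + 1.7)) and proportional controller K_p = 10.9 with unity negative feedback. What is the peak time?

T_p = 0.586 s

From 1 + K_pG_p(s) = 0: s² + 1.7s + 29.43 = 0 ⇒ ω_n = 5.425, ζ = 0.1567.
Damped frequency ω_d = ω_n√(1−ζ²) = 5.358 rad/s, so peak time T_p = π/ω_d = 0.586 s.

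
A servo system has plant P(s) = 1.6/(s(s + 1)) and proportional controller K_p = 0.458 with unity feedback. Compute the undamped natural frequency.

The closed-loop denominator is s(s+1) + 0.458·1.6 = s² + 1s + 0.7328.
Matching s² + 2ζω_n s + ω_n²: ω_n = √0.7328 = 0.856 rad/s and 2ζω_n = 1, so ζ = 1/(2·0.856) = 0.584.

ω_n = 0.856 rad/s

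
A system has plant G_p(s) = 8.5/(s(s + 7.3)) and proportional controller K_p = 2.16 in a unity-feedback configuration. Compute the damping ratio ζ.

The closed-loop denominator is s(s+7.3) + 2.16·8.5 = s² + 7.3s + 18.36.
Matching s² + 2ζω_n s + ω_n²: ω_n = √18.36 = 4.285 rad/s and 2ζω_n = 7.3, so ζ = 7.3/(2·4.285) = 0.852.

ζ = 0.852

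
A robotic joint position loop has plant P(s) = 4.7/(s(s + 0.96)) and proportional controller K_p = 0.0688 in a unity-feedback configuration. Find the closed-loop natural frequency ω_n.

With unity feedback the closed-loop characteristic equation is s² + 0.96s + 0.0688·4.7 = s² + 0.96s + 0.3234 = 0.
Matching s² + 2ζω_n s + ω_n²: ω_n = √0.3234 = 0.5686 rad/s and 2ζω_n = 0.96, so ζ = 0.96/(2·0.5686) = 0.844.

ω_n = 0.569 rad/s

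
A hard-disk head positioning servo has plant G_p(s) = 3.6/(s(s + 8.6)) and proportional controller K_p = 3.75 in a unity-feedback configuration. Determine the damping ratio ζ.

ζ = 1.17

1 + K_p·G_p(s) = 0 gives s² + 8.6s + 13.5 = 0.
So ω_n² = 13.5 ⇒ ω_n = 3.674 rad/s, and ζ = 8.6/(2ω_n) = 1.17.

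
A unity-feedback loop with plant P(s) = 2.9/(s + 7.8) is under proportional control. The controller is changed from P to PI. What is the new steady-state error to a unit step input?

The integrator makes K_pos = lim_{s→0} C(s)G(s) infinite, so e_ss = 1/(1+K_pos) = 0.

0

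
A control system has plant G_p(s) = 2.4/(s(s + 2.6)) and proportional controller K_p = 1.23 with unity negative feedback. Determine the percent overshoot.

2.64%

The closed-loop denominator s² + 2.6s + 2.952 gives ω_n = √2.952 = 1.718 and ζ = 2.6/(2ω_n) = 0.7566.
%OS = 100·exp(−πζ/√(1−ζ²)) = 100·exp(−π·0.7566/√0.4275) = 2.64%.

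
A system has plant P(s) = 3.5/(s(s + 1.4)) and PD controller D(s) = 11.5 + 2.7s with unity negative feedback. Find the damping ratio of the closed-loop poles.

ζ = 0.855

Forward path: (11.5 + 2.7s)·3.5/(s(s+1.4)). The closed-loop characteristic equation is s² + (1.4 + 3.5·2.7)s + 3.5·11.5 = 0.
That is s² + 10.85s + 40.25 = 0, so ω_n = 6.344 rad/s and ζ = 10.85/(2·6.344) = 0.8551.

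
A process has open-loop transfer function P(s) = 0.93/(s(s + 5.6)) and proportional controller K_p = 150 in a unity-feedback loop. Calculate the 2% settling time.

From 1 + K_pP(s) = 0: s² + 5.6s + 139.5 = 0 ⇒ ω_n = 11.81, ζ = 0.2371.
2% settling time T_s ≈ 4/(ζω_n) = 4/2.8 = 1.43 s.

T_s ≈ 1.43 s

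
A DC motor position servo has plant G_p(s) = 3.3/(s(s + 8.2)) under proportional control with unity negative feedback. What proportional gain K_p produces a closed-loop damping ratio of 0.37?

K_p = 37.2

Closed-loop characteristic equation: s² + 8.2s + K_p·3.3 = 0.
So ω_n = √(3.3K_p) and 2ζω_n = 8.2, giving ζ = 8.2/(2√(3.3K_p)).
Setting ζ = 0.37: √(3.3K_p) = 8.2/(2·0.37) = 11.08, so K_p = 122.8/3.3 = 37.2.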